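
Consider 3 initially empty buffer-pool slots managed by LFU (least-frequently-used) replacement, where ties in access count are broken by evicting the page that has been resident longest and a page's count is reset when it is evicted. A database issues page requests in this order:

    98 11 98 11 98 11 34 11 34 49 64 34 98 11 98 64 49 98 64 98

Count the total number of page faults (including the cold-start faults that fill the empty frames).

98 -> miss, frames (98)
11 -> miss, frames (98 11)
98 -> hit
11 -> hit
98 -> hit
11 -> hit
34 -> miss, frames (98 11 34)
11 -> hit
34 -> hit
49 -> miss, evict 34, frames (98 11 49)
64 -> miss, evict 49, frames (98 11 64)
34 -> miss, evict 64, frames (98 11 34)
98 -> hit
11 -> hit
98 -> hit
64 -> miss, evict 34, frames (98 11 64)
49 -> miss, evict 64, frames (98 11 49)
98 -> hit
64 -> miss, evict 49, frames (98 11 64)
98 -> hit
Page faults: 9.

9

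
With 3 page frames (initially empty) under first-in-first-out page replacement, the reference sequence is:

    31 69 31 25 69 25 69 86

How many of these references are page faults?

31 -> fault, frames (31)
69 -> fault, frames (31 69)
31 -> hit
25 -> fault, frames (31 69 25)
69 -> hit
25 -> hit
69 -> hit
86 -> fault, evict 31, frames (69 25 86)
Page faults: 4.

4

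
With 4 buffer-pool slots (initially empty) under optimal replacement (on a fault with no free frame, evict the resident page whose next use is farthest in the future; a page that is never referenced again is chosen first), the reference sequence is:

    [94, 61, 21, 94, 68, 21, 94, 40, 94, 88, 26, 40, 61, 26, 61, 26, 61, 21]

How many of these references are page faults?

7

94 -> miss, frames {94}
61 -> miss, frames {94,61}
21 -> miss, frames {94,61,21}
94 -> hit
68 -> miss, frames {94,61,21,68}
21 -> hit
94 -> hit
40 -> miss, evict 68, frames {94,61,21,40}
94 -> hit
88 -> miss, evict 94, frames {61,21,40,88}
26 -> miss, evict 88, frames {61,21,40,26}
40 -> hit
61 -> hit
26 -> hit
61 -> hit
26 -> hit
61 -> hit
21 -> hit
Page faults: 7.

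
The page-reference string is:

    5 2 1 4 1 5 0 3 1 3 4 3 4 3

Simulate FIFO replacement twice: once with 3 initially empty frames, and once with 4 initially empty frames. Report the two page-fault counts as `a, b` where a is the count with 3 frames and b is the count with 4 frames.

9, 6

3 frames: F F F F . F F F F . F . . . → 9 faults.
4 frames: F F F F . . F F . . . . . . → 6 faults.
6 < 9: adding a frame reduced faults, as is typical.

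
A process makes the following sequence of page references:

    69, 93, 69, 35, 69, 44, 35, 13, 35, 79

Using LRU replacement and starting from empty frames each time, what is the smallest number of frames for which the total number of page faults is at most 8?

f=1: 10 faults
f=2: 7 faults
f=3: 6 faults
f=4: 6 faults
f=5: 6 faults
f=6: 6 faults
Smallest f with faults ≤ 8 is 2.

2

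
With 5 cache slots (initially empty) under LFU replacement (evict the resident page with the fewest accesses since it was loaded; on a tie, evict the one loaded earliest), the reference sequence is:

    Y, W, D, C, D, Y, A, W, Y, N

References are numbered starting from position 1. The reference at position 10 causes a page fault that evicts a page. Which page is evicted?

C

pos 1: Y -> miss, frames [Y]
pos 2: W -> miss, frames [Y, W]
pos 3: D -> miss, frames [Y, W, D]
pos 4: C -> miss, frames [Y, W, D, C]
pos 5: D -> hit
pos 6: Y -> hit
pos 7: A -> miss, frames [Y, W, D, C, A]
pos 8: W -> hit
pos 9: Y -> hit
pos 10: N -> miss, evict C, frames [Y, W, D, A, N]
At position 10, page C is evicted.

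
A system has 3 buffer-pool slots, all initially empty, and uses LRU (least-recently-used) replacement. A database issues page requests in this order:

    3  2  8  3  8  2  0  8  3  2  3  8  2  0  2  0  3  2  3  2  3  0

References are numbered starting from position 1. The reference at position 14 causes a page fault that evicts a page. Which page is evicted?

3

pos 1: 3 -> fault, frames (3)
pos 2: 2 -> fault, frames (3 2)
pos 3: 8 -> fault, frames (3 2 8)
pos 4: 3 -> hit
pos 5: 8 -> hit
pos 6: 2 -> hit
pos 7: 0 -> fault, evict 3, frames (8 2 0)
pos 8: 8 -> hit
pos 9: 3 -> fault, evict 2, frames (0 8 3)
pos 10: 2 -> fault, evict 0, frames (8 3 2)
pos 11: 3 -> hit
pos 12: 8 -> hit
pos 13: 2 -> hit
pos 14: 0 -> fault, evict 3, frames (8 2 0)
At position 14, page 3 is evicted.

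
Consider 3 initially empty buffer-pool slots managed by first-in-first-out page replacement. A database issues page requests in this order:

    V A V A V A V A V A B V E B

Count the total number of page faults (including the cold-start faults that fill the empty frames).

V: fault, frames [V]
A: fault, frames [V, A]
V: hit
A: hit
V: hit
A: hit
V: hit
A: hit
V: hit
A: hit
B: fault, frames [V, A, B]
V: hit
E: fault, evict V, frames [A, B, E]
B: hit
Page faults: 4.

4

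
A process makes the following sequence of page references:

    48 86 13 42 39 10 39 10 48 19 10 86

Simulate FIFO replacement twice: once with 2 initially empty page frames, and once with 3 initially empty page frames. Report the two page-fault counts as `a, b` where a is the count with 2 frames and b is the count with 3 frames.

2 frames: F F F F F F . . F F F F → 10 faults.
3 frames: F F F F F F . . F F . F → 9 faults.
9 < 10: adding a frame reduced faults, as is typical.

10, 9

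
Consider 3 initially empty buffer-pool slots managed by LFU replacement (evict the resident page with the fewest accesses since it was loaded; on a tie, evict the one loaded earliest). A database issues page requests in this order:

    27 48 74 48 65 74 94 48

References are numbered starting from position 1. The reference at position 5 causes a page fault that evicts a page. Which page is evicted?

27

pos 1: 27 -> miss, frames {27}
pos 2: 48 -> miss, frames {27,48}
pos 3: 74 -> miss, frames {27,48,74}
pos 4: 48 -> hit
pos 5: 65 -> miss, evict 27, frames {48,74,65}
At position 5, page 27 is evicted.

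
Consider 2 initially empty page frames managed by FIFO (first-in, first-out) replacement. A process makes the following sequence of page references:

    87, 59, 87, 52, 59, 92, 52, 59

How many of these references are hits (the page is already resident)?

3

87 -> miss, frames [87]
59 -> miss, frames [87, 59]
87 -> hit
52 -> miss, evict 87, frames [59, 52]
59 -> hit
92 -> miss, evict 59, frames [52, 92]
52 -> hit
59 -> miss, evict 52, frames [92, 59]
Hits: 3.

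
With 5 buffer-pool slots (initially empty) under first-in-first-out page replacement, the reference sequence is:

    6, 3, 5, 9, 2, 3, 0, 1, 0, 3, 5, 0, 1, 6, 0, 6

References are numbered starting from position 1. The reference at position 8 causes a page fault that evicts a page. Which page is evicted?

pos 1: 6 → miss, frames [6]
pos 2: 3 → miss, frames [6, 3]
pos 3: 5 → miss, frames [6, 3, 5]
pos 4: 9 → miss, frames [6, 3, 5, 9]
pos 5: 2 → miss, frames [6, 3, 5, 9, 2]
pos 6: 3 → hit
pos 7: 0 → miss, evict 6, frames [3, 5, 9, 2, 0]
pos 8: 1 → miss, evict 3, frames [5, 9, 2, 0, 1]
At position 8, page 3 is evicted.

3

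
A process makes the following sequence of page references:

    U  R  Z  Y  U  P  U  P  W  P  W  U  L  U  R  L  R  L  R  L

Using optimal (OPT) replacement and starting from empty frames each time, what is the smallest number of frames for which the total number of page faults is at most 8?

3

f=1: 20 faults
f=2: 9 faults
f=3: 8 faults
f=4: 7 faults
f=5: 7 faults
f=6: 7 faults
f=7: 7 faults
Smallest f with faults ≤ 8 is 3.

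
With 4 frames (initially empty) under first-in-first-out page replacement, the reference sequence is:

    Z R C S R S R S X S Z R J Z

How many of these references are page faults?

8

Z → miss, frames (Z)
R → miss, frames (Z R)
C → miss, frames (Z R C)
S → miss, frames (Z R C S)
R → hit
S → hit
R → hit
S → hit
X → miss, evict Z, frames (R C S X)
S → hit
Z → miss, evict R, frames (C S X Z)
R → miss, evict C, frames (S X Z R)
J → miss, evict S, frames (X Z R J)
Z → hit
Page faults: 8.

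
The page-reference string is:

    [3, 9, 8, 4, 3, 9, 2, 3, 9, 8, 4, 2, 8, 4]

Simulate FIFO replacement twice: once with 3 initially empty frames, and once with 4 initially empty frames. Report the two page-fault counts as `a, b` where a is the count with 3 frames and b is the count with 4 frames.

9, 10

3 frames: F F F F F F F . . F F . . . → 9 faults.
4 frames: F F F F . . F F F F F F . . → 10 faults.
10 > 9: adding a frame increased faults — Belady's anomaly.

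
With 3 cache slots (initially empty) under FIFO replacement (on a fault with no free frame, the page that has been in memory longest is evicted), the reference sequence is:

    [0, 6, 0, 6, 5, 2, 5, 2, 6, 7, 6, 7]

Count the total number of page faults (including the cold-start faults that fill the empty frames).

0: fault, frames {0}
6: fault, frames {0,6}
0: hit
6: hit
5: fault, frames {0,6,5}
2: fault, evict 0, frames {6,5,2}
5: hit
2: hit
6: hit
7: fault, evict 6, frames {5,2,7}
6: fault, evict 5, frames {2,7,6}
7: hit
Page faults: 6.

6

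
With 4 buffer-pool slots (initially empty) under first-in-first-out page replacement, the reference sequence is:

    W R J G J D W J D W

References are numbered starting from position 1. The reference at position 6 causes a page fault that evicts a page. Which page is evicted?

pos 1: W → fault, frames {W}
pos 2: R → fault, frames {W,R}
pos 3: J → fault, frames {W,R,J}
pos 4: G → fault, frames {W,R,J,G}
pos 5: J → hit
pos 6: D → fault, evict W, frames {R,J,G,D}
At position 6, page W is evicted.

W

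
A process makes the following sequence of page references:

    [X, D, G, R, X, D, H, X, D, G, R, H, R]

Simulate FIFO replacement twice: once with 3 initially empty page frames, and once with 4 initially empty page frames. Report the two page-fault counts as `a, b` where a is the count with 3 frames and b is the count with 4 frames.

9, 10

3 frames: F F F F F F F . . F F . . → 9 faults.
4 frames: F F F F . . F F F F F F . → 10 faults.
10 > 9: adding a frame increased faults — Belady's anomaly.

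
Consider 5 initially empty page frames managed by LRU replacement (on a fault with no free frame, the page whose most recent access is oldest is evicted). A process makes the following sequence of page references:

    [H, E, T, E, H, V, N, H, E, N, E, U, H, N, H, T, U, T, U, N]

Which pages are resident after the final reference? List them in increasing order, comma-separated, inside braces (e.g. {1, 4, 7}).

H: miss, frames [H]
E: miss, frames [H, E]
T: miss, frames [H, E, T]
E: hit
H: hit
V: miss, frames [T, E, H, V]
N: miss, frames [T, E, H, V, N]
H: hit
E: hit
N: hit
E: hit
U: miss, evict T, frames [V, H, N, E, U]
H: hit
N: hit
H: hit
T: miss, evict V, frames [E, U, N, H, T]
U: hit
T: hit
U: hit
N: hit

{E, H, N, T, U}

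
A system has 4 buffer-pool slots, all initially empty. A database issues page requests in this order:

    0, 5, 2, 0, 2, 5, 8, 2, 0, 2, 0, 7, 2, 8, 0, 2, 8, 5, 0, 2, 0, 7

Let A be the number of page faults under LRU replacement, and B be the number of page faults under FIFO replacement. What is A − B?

Under LRU: F F F . . . F . . . . F . . . . . F . . . F → 7 faults.
Under FIFO: F F F . . . F . . . . F . . F . . F . F . . → 8 faults.
A − B = 7 − 8 = -1.

-1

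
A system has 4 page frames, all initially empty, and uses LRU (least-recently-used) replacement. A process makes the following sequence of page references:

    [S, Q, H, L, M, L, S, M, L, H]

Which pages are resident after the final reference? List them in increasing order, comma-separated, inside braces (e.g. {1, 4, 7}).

S → miss, frames (S)
Q → miss, frames (S Q)
H → miss, frames (S Q H)
L → miss, frames (S Q H L)
M → miss, evict S, frames (Q H L M)
L → hit
S → miss, evict Q, frames (H M L S)
M → hit
L → hit
H → hit

{H, L, M, S}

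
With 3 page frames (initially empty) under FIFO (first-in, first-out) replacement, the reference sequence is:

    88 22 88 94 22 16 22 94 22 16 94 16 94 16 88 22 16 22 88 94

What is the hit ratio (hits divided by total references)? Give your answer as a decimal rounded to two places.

88: fault, frames [88]
22: fault, frames [88, 22]
88: hit
94: fault, frames [88, 22, 94]
22: hit
16: fault, evict 88, frames [22, 94, 16]
22: hit
94: hit
22: hit
16: hit
94: hit
16: hit
94: hit
16: hit
88: fault, evict 22, frames [94, 16, 88]
22: fault, evict 94, frames [16, 88, 22]
16: hit
22: hit
88: hit
94: fault, evict 16, frames [88, 22, 94]
Hits: 13 of 20 references → 13/20 = 0.6500.

0.65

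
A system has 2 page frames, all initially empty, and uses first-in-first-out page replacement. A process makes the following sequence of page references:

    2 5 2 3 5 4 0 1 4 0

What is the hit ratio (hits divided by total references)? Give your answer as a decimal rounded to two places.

2 → miss, frames [2]
5 → miss, frames [2, 5]
2 → hit
3 → miss, evict 2, frames [5, 3]
5 → hit
4 → miss, evict 5, frames [3, 4]
0 → miss, evict 3, frames [4, 0]
1 → miss, evict 4, frames [0, 1]
4 → miss, evict 0, frames [1, 4]
0 → miss, evict 1, frames [4, 0]
Hits: 2 of 10 references → 2/10 = 0.2000.

0.20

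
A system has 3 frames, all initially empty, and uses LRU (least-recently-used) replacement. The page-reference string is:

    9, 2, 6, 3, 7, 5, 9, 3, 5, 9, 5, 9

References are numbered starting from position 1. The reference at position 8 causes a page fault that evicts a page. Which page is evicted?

7

pos 1: 9 → miss, frames {9}
pos 2: 2 → miss, frames {9,2}
pos 3: 6 → miss, frames {9,2,6}
pos 4: 3 → miss, evict 9, frames {2,6,3}
pos 5: 7 → miss, evict 2, frames {6,3,7}
pos 6: 5 → miss, evict 6, frames {3,7,5}
pos 7: 9 → miss, evict 3, frames {7,5,9}
pos 8: 3 → miss, evict 7, frames {5,9,3}
At position 8, page 7 is evicted.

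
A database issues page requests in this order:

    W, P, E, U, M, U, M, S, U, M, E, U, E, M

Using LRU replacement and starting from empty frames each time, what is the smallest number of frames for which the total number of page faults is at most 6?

f=1: 14 faults
f=2: 11 faults
f=3: 7 faults
f=4: 6 faults
f=5: 6 faults
f=6: 6 faults
Smallest f with faults ≤ 6 is 4.

4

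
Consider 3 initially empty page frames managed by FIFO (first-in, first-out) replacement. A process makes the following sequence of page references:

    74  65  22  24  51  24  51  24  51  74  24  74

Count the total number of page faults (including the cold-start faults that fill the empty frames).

74 → miss, frames (74)
65 → miss, frames (74 65)
22 → miss, frames (74 65 22)
24 → miss, evict 74, frames (65 22 24)
51 → miss, evict 65, frames (22 24 51)
24 → hit
51 → hit
24 → hit
51 → hit
74 → miss, evict 22, frames (24 51 74)
24 → hit
74 → hit
Page faults: 6.

6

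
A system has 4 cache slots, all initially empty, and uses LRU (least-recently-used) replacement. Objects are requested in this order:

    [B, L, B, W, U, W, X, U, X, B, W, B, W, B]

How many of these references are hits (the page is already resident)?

9

B: fault, frames [B]
L: fault, frames [B, L]
B: hit
W: fault, frames [L, B, W]
U: fault, frames [L, B, W, U]
W: hit
X: fault, evict L, frames [B, U, W, X]
U: hit
X: hit
B: hit
W: hit
B: hit
W: hit
B: hit
Hits: 9.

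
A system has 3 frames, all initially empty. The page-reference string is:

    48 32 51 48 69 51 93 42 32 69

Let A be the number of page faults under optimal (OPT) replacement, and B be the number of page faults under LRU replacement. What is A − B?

-2

Under OPT: F F F . F . F F . . → 6 faults.
Under LRU: F F F . F . F F F F → 8 faults.
A − B = 6 − 8 = -2.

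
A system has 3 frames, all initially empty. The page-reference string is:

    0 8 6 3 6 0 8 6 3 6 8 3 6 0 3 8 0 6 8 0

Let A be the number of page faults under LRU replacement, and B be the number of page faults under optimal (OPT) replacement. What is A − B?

3

Under LRU: F F F F . F F . F . . . . F . F . F . . → 10 faults.
Under OPT: F F F F . . F . . . . . . F . . . F . . → 7 faults.
A − B = 10 − 7 = 3.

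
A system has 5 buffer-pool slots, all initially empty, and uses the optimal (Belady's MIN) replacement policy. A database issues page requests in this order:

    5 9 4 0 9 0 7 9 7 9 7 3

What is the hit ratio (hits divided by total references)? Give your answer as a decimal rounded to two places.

0.50

5 -> miss, frames (5)
9 -> miss, frames (5 9)
4 -> miss, frames (5 9 4)
0 -> miss, frames (5 9 4 0)
9 -> hit
0 -> hit
7 -> miss, frames (5 9 4 0 7)
9 -> hit
7 -> hit
9 -> hit
7 -> hit
3 -> miss, evict 7, frames (5 9 4 0 3)
Hits: 6 of 12 references → 6/12 = 0.5000.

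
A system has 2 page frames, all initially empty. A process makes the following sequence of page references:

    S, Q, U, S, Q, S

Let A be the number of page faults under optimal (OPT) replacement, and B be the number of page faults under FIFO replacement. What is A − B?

Under OPT: F F F . F . → 4 faults.
Under FIFO: F F F F F . → 5 faults.
A − B = 4 − 5 = -1.

-1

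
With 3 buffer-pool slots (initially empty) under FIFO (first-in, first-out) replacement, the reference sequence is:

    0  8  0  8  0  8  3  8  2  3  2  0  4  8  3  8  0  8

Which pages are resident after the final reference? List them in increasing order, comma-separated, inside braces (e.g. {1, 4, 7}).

0 → fault, frames [0]
8 → fault, frames [0, 8]
0 → hit
8 → hit
0 → hit
8 → hit
3 → fault, frames [0, 8, 3]
8 → hit
2 → fault, evict 0, frames [8, 3, 2]
3 → hit
2 → hit
0 → fault, evict 8, frames [3, 2, 0]
4 → fault, evict 3, frames [2, 0, 4]
8 → fault, evict 2, frames [0, 4, 8]
3 → fault, evict 0, frames [4, 8, 3]
8 → hit
0 → fault, evict 4, frames [8, 3, 0]
8 → hit

{0, 3, 8}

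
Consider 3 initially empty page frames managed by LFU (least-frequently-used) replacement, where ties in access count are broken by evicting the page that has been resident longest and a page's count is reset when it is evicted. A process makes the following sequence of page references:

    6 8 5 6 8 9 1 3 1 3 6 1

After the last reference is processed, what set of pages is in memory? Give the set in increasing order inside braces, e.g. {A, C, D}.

6 → fault, frames (6)
8 → fault, frames (6 8)
5 → fault, frames (6 8 5)
6 → hit
8 → hit
9 → fault, evict 5, frames (6 8 9)
1 → fault, evict 9, frames (6 8 1)
3 → fault, evict 1, frames (6 8 3)
1 → fault, evict 3, frames (6 8 1)
3 → fault, evict 1, frames (6 8 3)
6 → hit
1 → fault, evict 3, frames (6 8 1)

{1, 6, 8}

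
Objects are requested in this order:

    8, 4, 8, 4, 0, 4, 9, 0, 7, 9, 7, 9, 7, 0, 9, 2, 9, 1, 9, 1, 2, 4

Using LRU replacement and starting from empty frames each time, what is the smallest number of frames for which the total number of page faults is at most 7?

6

f=1: 22 faults
f=2: 13 faults
f=3: 8 faults
f=4: 8 faults
f=5: 8 faults
f=6: 7 faults
f=7: 7 faults
Smallest f with faults ≤ 7 is 6.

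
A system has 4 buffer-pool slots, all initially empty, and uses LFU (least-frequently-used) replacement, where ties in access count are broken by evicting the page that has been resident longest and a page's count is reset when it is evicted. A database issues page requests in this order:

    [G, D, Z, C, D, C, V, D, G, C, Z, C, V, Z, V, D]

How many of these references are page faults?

8

G -> miss, frames (G)
D -> miss, frames (G D)
Z -> miss, frames (G D Z)
C -> miss, frames (G D Z C)
D -> hit
C -> hit
V -> miss, evict G, frames (D Z C V)
D -> hit
G -> miss, evict Z, frames (D C V G)
C -> hit
Z -> miss, evict V, frames (D C G Z)
C -> hit
V -> miss, evict G, frames (D C Z V)
Z -> hit
V -> hit
D -> hit
Page faults: 8.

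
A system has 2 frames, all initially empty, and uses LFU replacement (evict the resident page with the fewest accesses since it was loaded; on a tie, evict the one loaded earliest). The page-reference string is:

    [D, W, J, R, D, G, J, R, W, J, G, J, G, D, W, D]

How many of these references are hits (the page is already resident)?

2

D → miss, frames [D]
W → miss, frames [D, W]
J → miss, evict D, frames [W, J]
R → miss, evict W, frames [J, R]
D → miss, evict J, frames [R, D]
G → miss, evict R, frames [D, G]
J → miss, evict D, frames [G, J]
R → miss, evict G, frames [J, R]
W → miss, evict J, frames [R, W]
J → miss, evict R, frames [W, J]
G → miss, evict W, frames [J, G]
J → hit
G → hit
D → miss, evict J, frames [G, D]
W → miss, evict D, frames [G, W]
D → miss, evict W, frames [G, D]
Hits: 2.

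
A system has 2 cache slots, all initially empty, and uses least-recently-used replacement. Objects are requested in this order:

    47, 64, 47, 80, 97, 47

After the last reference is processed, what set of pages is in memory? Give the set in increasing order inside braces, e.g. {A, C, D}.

{47, 97}

47 -> fault, frames (47)
64 -> fault, frames (47 64)
47 -> hit
80 -> fault, evict 64, frames (47 80)
97 -> fault, evict 47, frames (80 97)
47 -> fault, evict 80, frames (97 47)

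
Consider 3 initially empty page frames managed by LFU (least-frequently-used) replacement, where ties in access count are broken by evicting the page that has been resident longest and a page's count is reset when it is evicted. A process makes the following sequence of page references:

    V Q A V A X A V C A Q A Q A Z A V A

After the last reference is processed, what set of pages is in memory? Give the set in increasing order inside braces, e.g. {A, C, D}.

V -> miss, frames [V]
Q -> miss, frames [V, Q]
A -> miss, frames [V, Q, A]
V -> hit
A -> hit
X -> miss, evict Q, frames [V, A, X]
A -> hit
V -> hit
C -> miss, evict X, frames [V, A, C]
A -> hit
Q -> miss, evict C, frames [V, A, Q]
A -> hit
Q -> hit
A -> hit
Z -> miss, evict Q, frames [V, A, Z]
A -> hit
V -> hit
A -> hit

{A, V, Z}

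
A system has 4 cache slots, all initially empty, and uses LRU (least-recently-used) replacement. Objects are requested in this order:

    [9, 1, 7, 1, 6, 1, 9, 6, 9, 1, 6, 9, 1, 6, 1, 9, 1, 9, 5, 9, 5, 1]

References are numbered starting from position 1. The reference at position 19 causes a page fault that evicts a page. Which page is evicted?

7

pos 1: 9 → fault, frames (9)
pos 2: 1 → fault, frames (9 1)
pos 3: 7 → fault, frames (9 1 7)
pos 4: 1 → hit
pos 5: 6 → fault, frames (9 7 1 6)
pos 6: 1 → hit
pos 7: 9 → hit
pos 8: 6 → hit
pos 9: 9 → hit
pos 10: 1 → hit
pos 11: 6 → hit
pos 12: 9 → hit
pos 13: 1 → hit
pos 14: 6 → hit
pos 15: 1 → hit
pos 16: 9 → hit
pos 17: 1 → hit
pos 18: 9 → hit
pos 19: 5 → fault, evict 7, frames (6 1 9 5)
At position 19, page 7 is evicted.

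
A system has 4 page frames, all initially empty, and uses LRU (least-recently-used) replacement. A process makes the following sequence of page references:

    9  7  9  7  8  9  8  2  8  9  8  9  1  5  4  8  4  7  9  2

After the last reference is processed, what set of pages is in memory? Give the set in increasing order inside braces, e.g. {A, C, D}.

9 -> fault, frames (9)
7 -> fault, frames (9 7)
9 -> hit
7 -> hit
8 -> fault, frames (9 7 8)
9 -> hit
8 -> hit
2 -> fault, frames (7 9 8 2)
8 -> hit
9 -> hit
8 -> hit
9 -> hit
1 -> fault, evict 7, frames (2 8 9 1)
5 -> fault, evict 2, frames (8 9 1 5)
4 -> fault, evict 8, frames (9 1 5 4)
8 -> fault, evict 9, frames (1 5 4 8)
4 -> hit
7 -> fault, evict 1, frames (5 8 4 7)
9 -> fault, evict 5, frames (8 4 7 9)
2 -> fault, evict 8, frames (4 7 9 2)

{2, 4, 7, 9}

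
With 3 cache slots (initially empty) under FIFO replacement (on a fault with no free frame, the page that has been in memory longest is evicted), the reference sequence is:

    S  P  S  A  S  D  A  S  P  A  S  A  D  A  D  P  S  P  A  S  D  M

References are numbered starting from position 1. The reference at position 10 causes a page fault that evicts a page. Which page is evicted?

D

pos 1: S → fault, frames [S]
pos 2: P → fault, frames [S, P]
pos 3: S → hit
pos 4: A → fault, frames [S, P, A]
pos 5: S → hit
pos 6: D → fault, evict S, frames [P, A, D]
pos 7: A → hit
pos 8: S → fault, evict P, frames [A, D, S]
pos 9: P → fault, evict A, frames [D, S, P]
pos 10: A → fault, evict D, frames [S, P, A]
At position 10, page D is evicted.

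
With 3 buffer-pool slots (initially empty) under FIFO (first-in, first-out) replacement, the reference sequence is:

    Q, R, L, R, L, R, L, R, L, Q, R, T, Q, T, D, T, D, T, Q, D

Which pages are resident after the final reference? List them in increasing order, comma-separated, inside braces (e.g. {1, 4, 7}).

Q → fault, frames (Q)
R → fault, frames (Q R)
L → fault, frames (Q R L)
R → hit
L → hit
R → hit
L → hit
R → hit
L → hit
Q → hit
R → hit
T → fault, evict Q, frames (R L T)
Q → fault, evict R, frames (L T Q)
T → hit
D → fault, evict L, frames (T Q D)
T → hit
D → hit
T → hit
Q → hit
D → hit

{D, Q, T}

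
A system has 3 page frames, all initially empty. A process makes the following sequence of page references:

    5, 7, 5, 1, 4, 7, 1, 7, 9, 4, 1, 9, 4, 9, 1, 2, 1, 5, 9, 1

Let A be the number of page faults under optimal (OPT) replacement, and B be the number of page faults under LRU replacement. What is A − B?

Under OPT: F F . F F . . . F . . . . . . F . F . . → 7 faults.
Under LRU: F F . F F F . . F F F . . . . F . F F . → 11 faults.
A − B = 7 − 11 = -4.

-4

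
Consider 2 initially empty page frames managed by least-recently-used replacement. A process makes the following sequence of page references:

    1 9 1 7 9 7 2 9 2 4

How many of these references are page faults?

7

1 -> miss, frames {1}
9 -> miss, frames {1,9}
1 -> hit
7 -> miss, evict 9, frames {1,7}
9 -> miss, evict 1, frames {7,9}
7 -> hit
2 -> miss, evict 9, frames {7,2}
9 -> miss, evict 7, frames {2,9}
2 -> hit
4 -> miss, evict 9, frames {2,4}
Page faults: 7.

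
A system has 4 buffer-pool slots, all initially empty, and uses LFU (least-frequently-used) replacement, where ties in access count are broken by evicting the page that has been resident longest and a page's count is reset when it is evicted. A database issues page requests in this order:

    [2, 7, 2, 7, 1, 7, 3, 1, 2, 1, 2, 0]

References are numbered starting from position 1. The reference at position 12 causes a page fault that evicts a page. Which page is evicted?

pos 1: 2 -> fault, frames {2}
pos 2: 7 -> fault, frames {2,7}
pos 3: 2 -> hit
pos 4: 7 -> hit
pos 5: 1 -> fault, frames {2,7,1}
pos 6: 7 -> hit
pos 7: 3 -> fault, frames {2,7,1,3}
pos 8: 1 -> hit
pos 9: 2 -> hit
pos 10: 1 -> hit
pos 11: 2 -> hit
pos 12: 0 -> fault, evict 3, frames {2,7,1,0}
At position 12, page 3 is evicted.

3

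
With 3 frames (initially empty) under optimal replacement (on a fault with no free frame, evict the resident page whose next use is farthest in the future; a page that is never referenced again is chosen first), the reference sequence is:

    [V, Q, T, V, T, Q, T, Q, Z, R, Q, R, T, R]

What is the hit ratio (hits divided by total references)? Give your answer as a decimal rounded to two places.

0.64

V: fault, frames {V}
Q: fault, frames {V,Q}
T: fault, frames {V,Q,T}
V: hit
T: hit
Q: hit
T: hit
Q: hit
Z: fault, evict V, frames {Q,T,Z}
R: fault, evict Z, frames {Q,T,R}
Q: hit
R: hit
T: hit
R: hit
Hits: 9 of 14 references → 9/14 = 0.6429.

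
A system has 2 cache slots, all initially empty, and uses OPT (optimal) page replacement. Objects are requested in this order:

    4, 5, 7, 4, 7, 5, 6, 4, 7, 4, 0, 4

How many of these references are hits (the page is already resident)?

4 → miss, frames (4)
5 → miss, frames (4 5)
7 → miss, evict 5, frames (4 7)
4 → hit
7 → hit
5 → miss, evict 7, frames (4 5)
6 → miss, evict 5, frames (4 6)
4 → hit
7 → miss, evict 6, frames (4 7)
4 → hit
0 → miss, evict 7, frames (4 0)
4 → hit
Hits: 5.

5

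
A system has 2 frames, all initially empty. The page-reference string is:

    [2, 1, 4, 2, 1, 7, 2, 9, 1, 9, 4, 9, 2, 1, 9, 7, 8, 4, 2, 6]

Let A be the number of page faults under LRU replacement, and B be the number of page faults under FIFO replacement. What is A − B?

-1

Under LRU: F F F F F F F F F . F . F F F F F F F F → 18 faults.
Under FIFO: F F F F F F F F F . F F F F F F F F F F → 19 faults.
A − B = 18 − 19 = -1.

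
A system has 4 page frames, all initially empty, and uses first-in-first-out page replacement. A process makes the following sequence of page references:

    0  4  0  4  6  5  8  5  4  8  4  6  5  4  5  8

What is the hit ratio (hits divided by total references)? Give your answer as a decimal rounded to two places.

0.69

0 -> fault, frames (0)
4 -> fault, frames (0 4)
0 -> hit
4 -> hit
6 -> fault, frames (0 4 6)
5 -> fault, frames (0 4 6 5)
8 -> fault, evict 0, frames (4 6 5 8)
5 -> hit
4 -> hit
8 -> hit
4 -> hit
6 -> hit
5 -> hit
4 -> hit
5 -> hit
8 -> hit
Hits: 11 of 16 references → 11/16 = 0.6875.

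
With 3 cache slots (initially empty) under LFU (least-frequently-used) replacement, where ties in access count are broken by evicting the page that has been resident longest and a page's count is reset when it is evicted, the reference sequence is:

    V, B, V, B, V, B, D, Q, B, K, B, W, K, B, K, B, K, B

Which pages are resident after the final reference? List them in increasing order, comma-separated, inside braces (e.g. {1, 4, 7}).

V: miss, frames [V]
B: miss, frames [V, B]
V: hit
B: hit
V: hit
B: hit
D: miss, frames [V, B, D]
Q: miss, evict D, frames [V, B, Q]
B: hit
K: miss, evict Q, frames [V, B, K]
B: hit
W: miss, evict K, frames [V, B, W]
K: miss, evict W, frames [V, B, K]
B: hit
K: hit
B: hit
K: hit
B: hit

{B, K, V}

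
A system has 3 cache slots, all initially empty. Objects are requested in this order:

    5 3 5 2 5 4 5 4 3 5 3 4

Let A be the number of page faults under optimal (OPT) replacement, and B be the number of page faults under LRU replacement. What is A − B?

Under OPT: F F . F . F . . . . . . → 4 faults.
Under LRU: F F . F . F . . F . . . → 5 faults.
A − B = 4 − 5 = -1.

-1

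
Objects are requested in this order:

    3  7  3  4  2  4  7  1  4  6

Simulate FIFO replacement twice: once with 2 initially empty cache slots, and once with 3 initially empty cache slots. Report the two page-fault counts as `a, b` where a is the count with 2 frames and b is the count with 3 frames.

8, 6

2 frames: F F . F F . F F F F → 8 faults.
3 frames: F F . F F . . F . F → 6 faults.
6 < 8: adding a frame reduced faults, as is typical.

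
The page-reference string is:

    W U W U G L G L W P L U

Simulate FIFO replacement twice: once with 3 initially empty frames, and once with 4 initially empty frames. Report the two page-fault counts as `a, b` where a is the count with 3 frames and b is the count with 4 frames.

3 frames: F F . . F F . . F F . F → 7 faults.
4 frames: F F . . F F . . . F . . → 5 faults.
5 < 7: adding a frame reduced faults, as is typical.

7, 5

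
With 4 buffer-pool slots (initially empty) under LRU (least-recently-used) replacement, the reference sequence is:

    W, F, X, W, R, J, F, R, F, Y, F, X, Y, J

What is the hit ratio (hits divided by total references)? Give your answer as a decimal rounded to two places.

0.36

W -> miss, frames {W}
F -> miss, frames {W,F}
X -> miss, frames {W,F,X}
W -> hit
R -> miss, frames {F,X,W,R}
J -> miss, evict F, frames {X,W,R,J}
F -> miss, evict X, frames {W,R,J,F}
R -> hit
F -> hit
Y -> miss, evict W, frames {J,R,F,Y}
F -> hit
X -> miss, evict J, frames {R,Y,F,X}
Y -> hit
J -> miss, evict R, frames {F,X,Y,J}
Hits: 5 of 14 references → 5/14 = 0.3571.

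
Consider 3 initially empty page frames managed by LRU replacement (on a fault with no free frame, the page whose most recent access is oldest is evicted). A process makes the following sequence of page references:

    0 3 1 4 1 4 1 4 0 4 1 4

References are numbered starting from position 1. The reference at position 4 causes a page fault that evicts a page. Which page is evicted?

pos 1: 0 → miss, frames {0}
pos 2: 3 → miss, frames {0,3}
pos 3: 1 → miss, frames {0,3,1}
pos 4: 4 → miss, evict 0, frames {3,1,4}
At position 4, page 0 is evicted.

0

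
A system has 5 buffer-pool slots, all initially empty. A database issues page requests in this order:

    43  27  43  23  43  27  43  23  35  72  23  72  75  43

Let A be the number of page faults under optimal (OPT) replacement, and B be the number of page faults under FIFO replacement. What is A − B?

Under OPT: F F . F . . . . F F . . F . → 6 faults.
Under FIFO: F F . F . . . . F F . . F F → 7 faults.
A − B = 6 − 7 = -1.

-1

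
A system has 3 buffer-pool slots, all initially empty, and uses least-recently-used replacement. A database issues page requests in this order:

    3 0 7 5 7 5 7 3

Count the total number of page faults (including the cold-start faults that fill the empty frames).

5

3 -> miss, frames [3]
0 -> miss, frames [3, 0]
7 -> miss, frames [3, 0, 7]
5 -> miss, evict 3, frames [0, 7, 5]
7 -> hit
5 -> hit
7 -> hit
3 -> miss, evict 0, frames [5, 7, 3]
Page faults: 5.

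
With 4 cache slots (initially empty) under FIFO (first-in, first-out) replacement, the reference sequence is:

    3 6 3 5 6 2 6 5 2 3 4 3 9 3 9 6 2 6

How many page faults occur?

3 → miss, frames {3}
6 → miss, frames {3,6}
3 → hit
5 → miss, frames {3,6,5}
6 → hit
2 → miss, frames {3,6,5,2}
6 → hit
5 → hit
2 → hit
3 → hit
4 → miss, evict 3, frames {6,5,2,4}
3 → miss, evict 6, frames {5,2,4,3}
9 → miss, evict 5, frames {2,4,3,9}
3 → hit
9 → hit
6 → miss, evict 2, frames {4,3,9,6}
2 → miss, evict 4, frames {3,9,6,2}
6 → hit
Page faults: 9.

9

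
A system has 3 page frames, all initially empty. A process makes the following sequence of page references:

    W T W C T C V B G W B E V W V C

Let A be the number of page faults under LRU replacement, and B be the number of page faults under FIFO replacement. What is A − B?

1

Under LRU: F F . F . . F F F F . F F F . F → 11 faults.
Under FIFO: F F . F . . F F F F . F F . . F → 10 faults.
A − B = 11 − 10 = 1.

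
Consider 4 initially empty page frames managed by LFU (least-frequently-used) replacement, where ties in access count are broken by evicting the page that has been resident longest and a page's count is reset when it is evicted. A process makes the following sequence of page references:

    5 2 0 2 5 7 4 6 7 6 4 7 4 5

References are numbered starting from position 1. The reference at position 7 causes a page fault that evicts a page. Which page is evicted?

pos 1: 5 -> miss, frames [5]
pos 2: 2 -> miss, frames [5, 2]
pos 3: 0 -> miss, frames [5, 2, 0]
pos 4: 2 -> hit
pos 5: 5 -> hit
pos 6: 7 -> miss, frames [5, 2, 0, 7]
pos 7: 4 -> miss, evict 0, frames [5, 2, 7, 4]
At position 7, page 0 is evicted.

0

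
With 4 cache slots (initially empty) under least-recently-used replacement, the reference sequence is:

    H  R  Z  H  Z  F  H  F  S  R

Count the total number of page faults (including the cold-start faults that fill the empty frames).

H -> miss, frames [H]
R -> miss, frames [H, R]
Z -> miss, frames [H, R, Z]
H -> hit
Z -> hit
F -> miss, frames [R, H, Z, F]
H -> hit
F -> hit
S -> miss, evict R, frames [Z, H, F, S]
R -> miss, evict Z, frames [H, F, S, R]
Page faults: 6.

6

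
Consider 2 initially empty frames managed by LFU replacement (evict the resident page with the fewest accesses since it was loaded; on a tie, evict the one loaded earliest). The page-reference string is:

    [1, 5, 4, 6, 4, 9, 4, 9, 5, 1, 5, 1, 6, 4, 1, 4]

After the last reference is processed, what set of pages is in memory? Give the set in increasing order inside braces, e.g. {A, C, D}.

{1, 4}

1: miss, frames (1)
5: miss, frames (1 5)
4: miss, evict 1, frames (5 4)
6: miss, evict 5, frames (4 6)
4: hit
9: miss, evict 6, frames (4 9)
4: hit
9: hit
5: miss, evict 9, frames (4 5)
1: miss, evict 5, frames (4 1)
5: miss, evict 1, frames (4 5)
1: miss, evict 5, frames (4 1)
6: miss, evict 1, frames (4 6)
4: hit
1: miss, evict 6, frames (4 1)
4: hit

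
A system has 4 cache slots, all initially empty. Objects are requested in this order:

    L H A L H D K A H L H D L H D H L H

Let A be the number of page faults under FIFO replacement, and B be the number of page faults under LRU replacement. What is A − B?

Under FIFO: F F F . . F F . . F F . . . . . . . → 7 faults.
Under LRU: F F F . . F F F . F . F . . . . . . → 8 faults.
A − B = 7 − 8 = -1.

-1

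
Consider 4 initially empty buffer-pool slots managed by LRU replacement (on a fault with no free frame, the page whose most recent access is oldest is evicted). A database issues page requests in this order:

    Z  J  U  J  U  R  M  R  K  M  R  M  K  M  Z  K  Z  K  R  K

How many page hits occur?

Z → fault, frames {Z}
J → fault, frames {Z,J}
U → fault, frames {Z,J,U}
J → hit
U → hit
R → fault, frames {Z,J,U,R}
M → fault, evict Z, frames {J,U,R,M}
R → hit
K → fault, evict J, frames {U,M,R,K}
M → hit
R → hit
M → hit
K → hit
M → hit
Z → fault, evict U, frames {R,K,M,Z}
K → hit
Z → hit
K → hit
R → hit
K → hit
Hits: 13.

13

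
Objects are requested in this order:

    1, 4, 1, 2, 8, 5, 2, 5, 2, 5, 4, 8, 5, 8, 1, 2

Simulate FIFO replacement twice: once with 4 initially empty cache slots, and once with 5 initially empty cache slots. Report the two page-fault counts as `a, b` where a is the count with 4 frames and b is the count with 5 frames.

4 frames: F F . F F F . . . . . . . . F . → 6 faults.
5 frames: F F . F F F . . . . . . . . . . → 5 faults.
5 < 6: adding a frame reduced faults, as is typical.

6, 5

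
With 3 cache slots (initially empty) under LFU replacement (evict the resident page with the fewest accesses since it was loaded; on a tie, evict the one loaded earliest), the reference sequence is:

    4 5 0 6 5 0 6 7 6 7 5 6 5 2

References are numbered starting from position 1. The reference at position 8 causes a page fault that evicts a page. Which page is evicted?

pos 1: 4: miss, frames (4)
pos 2: 5: miss, frames (4 5)
pos 3: 0: miss, frames (4 5 0)
pos 4: 6: miss, evict 4, frames (5 0 6)
pos 5: 5: hit
pos 6: 0: hit
pos 7: 6: hit
pos 8: 7: miss, evict 5, frames (0 6 7)
At position 8, page 5 is evicted.

5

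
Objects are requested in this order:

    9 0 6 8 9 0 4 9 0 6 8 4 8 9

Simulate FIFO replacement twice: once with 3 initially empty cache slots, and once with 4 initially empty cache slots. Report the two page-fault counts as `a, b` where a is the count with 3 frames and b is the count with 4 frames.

10, 11

3 frames: F F F F F F F . . F F . . F → 10 faults.
4 frames: F F F F . . F F F F F F . F → 11 faults.
11 > 10: adding a frame increased faults — Belady's anomaly.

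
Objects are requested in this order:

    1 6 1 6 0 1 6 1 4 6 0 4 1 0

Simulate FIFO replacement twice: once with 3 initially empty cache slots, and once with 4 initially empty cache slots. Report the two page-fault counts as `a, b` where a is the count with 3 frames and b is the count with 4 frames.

5, 4

3 frames: F F . . F . . . F . . . F . → 5 faults.
4 frames: F F . . F . . . F . . . . . → 4 faults.
4 < 5: adding a frame reduced faults, as is typical.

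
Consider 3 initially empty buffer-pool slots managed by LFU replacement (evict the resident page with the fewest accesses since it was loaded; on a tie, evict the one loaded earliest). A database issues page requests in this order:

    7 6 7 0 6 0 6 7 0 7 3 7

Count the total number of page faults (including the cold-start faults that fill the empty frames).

7 -> fault, frames [7]
6 -> fault, frames [7, 6]
7 -> hit
0 -> fault, frames [7, 6, 0]
6 -> hit
0 -> hit
6 -> hit
7 -> hit
0 -> hit
7 -> hit
3 -> fault, evict 6, frames [7, 0, 3]
7 -> hit
Page faults: 4.

4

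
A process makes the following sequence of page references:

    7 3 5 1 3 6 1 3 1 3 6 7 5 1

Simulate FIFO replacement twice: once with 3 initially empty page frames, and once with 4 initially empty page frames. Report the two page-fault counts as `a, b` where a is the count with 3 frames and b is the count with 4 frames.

9, 6

3 frames: F F F F . F . F . . . F F F → 9 faults.
4 frames: F F F F . F . . . . . F . . → 6 faults.
6 < 9: adding a frame reduced faults, as is typical.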